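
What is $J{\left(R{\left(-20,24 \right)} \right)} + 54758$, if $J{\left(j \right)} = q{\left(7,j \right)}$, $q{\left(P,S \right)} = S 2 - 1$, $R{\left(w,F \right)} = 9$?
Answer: $54775$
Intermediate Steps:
$q{\left(P,S \right)} = -1 + 2 S$ ($q{\left(P,S \right)} = 2 S - 1 = -1 + 2 S$)
$J{\left(j \right)} = -1 + 2 j$
$J{\left(R{\left(-20,24 \right)} \right)} + 54758 = \left(-1 + 2 \cdot 9\right) + 54758 = \left(-1 + 18\right) + 54758 = 17 + 54758 = 54775$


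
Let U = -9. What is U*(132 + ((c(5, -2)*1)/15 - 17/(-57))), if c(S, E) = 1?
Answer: -113172/95 ≈ -1191.3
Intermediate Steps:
U*(132 + ((c(5, -2)*1)/15 - 17/(-57))) = -9*(132 + ((1*1)/15 - 17/(-57))) = -9*(132 + (1*(1/15) - 17*(-1/57))) = -9*(132 + (1/15 + 17/57)) = -9*(132 + 104/285) = -9*37724/285 = -113172/95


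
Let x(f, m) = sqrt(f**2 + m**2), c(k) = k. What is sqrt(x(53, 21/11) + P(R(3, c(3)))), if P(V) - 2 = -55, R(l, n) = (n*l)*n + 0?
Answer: sqrt(-6413 + 11*sqrt(340330))/11 ≈ 0.18540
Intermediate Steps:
R(l, n) = l*n**2 (R(l, n) = (l*n)*n + 0 = l*n**2 + 0 = l*n**2)
P(V) = -53 (P(V) = 2 - 55 = -53)
sqrt(x(53, 21/11) + P(R(3, c(3)))) = sqrt(sqrt(53**2 + (21/11)**2) - 53) = sqrt(sqrt(2809 + (21*(1/11))**2) - 53) = sqrt(sqrt(2809 + (21/11)**2) - 53) = sqrt(sqrt(2809 + 441/121) - 53) = sqrt(sqrt(340330/121) - 53) = sqrt(sqrt(340330)/11 - 53) = sqrt(-53 + sqrt(340330)/11)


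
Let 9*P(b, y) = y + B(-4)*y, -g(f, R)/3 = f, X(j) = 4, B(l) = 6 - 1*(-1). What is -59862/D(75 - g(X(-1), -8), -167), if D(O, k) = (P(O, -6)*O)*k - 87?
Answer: -59862/77401 ≈ -0.77340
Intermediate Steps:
B(l) = 7 (B(l) = 6 + 1 = 7)
g(f, R) = -3*f
P(b, y) = 8*y/9 (P(b, y) = (y + 7*y)/9 = (8*y)/9 = 8*y/9)
D(O, k) = -87 - 16*O*k/3 (D(O, k) = (((8/9)*(-6))*O)*k - 87 = (-16*O/3)*k - 87 = -16*O*k/3 - 87 = -87 - 16*O*k/3)
-59862/D(75 - g(X(-1), -8), -167) = -59862/(-87 - 16/3*(75 - (-3)*4)*(-167)) = -59862/(-87 - 16/3*(75 - 1*(-12))*(-167)) = -59862/(-87 - 16/3*(75 + 12)*(-167)) = -59862/(-87 - 16/3*87*(-167)) = -59862/(-87 + 77488) = -59862/77401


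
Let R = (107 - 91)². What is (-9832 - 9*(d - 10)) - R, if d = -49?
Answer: -9557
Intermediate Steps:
R = 256 (R = 16² = 256)
(-9832 - 9*(d - 10)) - R = (-9832 - 9*(-49 - 10)) - 1*256 = (-9832 - 9*(-59)) - 256 = (-9832 + 531) - 256 = -9301 - 256 = -9557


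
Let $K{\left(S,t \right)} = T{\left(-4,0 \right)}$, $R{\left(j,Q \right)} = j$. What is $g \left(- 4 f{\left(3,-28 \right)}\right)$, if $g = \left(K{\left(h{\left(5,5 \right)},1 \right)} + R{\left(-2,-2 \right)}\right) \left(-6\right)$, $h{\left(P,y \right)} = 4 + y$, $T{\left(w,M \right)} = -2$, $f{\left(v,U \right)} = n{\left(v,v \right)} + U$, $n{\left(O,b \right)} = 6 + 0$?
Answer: $2112$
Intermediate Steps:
$n{\left(O,b \right)} = 6$
$f{\left(v,U \right)} = 6 + U$
$K{\left(S,t \right)} = -2$
$g = 24$ ($g = \left(-2 - 2\right) \left(-6\right) = \left(-4\right) \left(-6\right) = 24$)
$g \left(- 4 f{\left(3,-28 \right)}\right) = 24 \left(- 4 \left(6 - 28\right)\right) = 24 \left(\left(-4\right) \left(-22\right)\right) = 24 \cdot 88 = 2112$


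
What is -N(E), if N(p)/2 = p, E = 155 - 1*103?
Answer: -104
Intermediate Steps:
E = 52 (E = 155 - 103 = 52)
N(p) = 2*p
-N(E) = -2*52 = -1*104 = -104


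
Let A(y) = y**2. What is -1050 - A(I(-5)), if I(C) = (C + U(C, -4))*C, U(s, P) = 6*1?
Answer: -1075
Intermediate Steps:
U(s, P) = 6
I(C) = C*(6 + C) (I(C) = (C + 6)*C = (6 + C)*C = C*(6 + C))
-1050 - A(I(-5)) = -1050 - (-5*(6 - 5))**2 = -1050 - (-5*1)**2 = -1050 - 1*(-5)**2 = -1050 - 1*25 = -1050 - 25 = -1075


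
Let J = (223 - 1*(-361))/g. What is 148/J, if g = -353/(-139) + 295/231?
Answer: 2267138/2343957 ≈ 0.96723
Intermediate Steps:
g = 122548/32109 (g = -353*(-1/139) + 295*(1/231) = 353/139 + 295/231 = 122548/32109 ≈ 3.8166)
J = 4687914/30637 (J = (223 - 1*(-361))/(122548/32109) = (223 + 361)*(32109/122548) = 584*(32109/122548) = 4687914/30637 ≈ 153.01)
148/J = 148/(4687914/30637) = 148*(30637/4687914) = 2267138/2343957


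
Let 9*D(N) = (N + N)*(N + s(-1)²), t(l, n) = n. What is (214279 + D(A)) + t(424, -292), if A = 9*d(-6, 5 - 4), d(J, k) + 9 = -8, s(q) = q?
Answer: 219155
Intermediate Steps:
d(J, k) = -17 (d(J, k) = -9 - 8 = -17)
A = -153 (A = 9*(-17) = -153)
D(N) = 2*N*(1 + N)/9 (D(N) = ((N + N)*(N + (-1)²))/9 = ((2*N)*(N + 1))/9 = ((2*N)*(1 + N))/9 = (2*N*(1 + N))/9 = 2*N*(1 + N)/9)
(214279 + D(A)) + t(424, -292) = (214279 + (2/9)*(-153)*(1 - 153)) - 292 = (214279 + (2/9)*(-153)*(-152)) - 292 = (214279 + 5168) - 292 = 219447 - 292 = 219155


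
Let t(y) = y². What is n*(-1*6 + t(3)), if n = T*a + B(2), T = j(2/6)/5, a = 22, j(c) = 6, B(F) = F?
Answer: 426/5 ≈ 85.200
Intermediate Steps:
T = 6/5 ≈ 1.2000
n = 142/5 (n = (6/5)*22 + 2 = 132/5 + 2 = 142/5 ≈ 28.400)
n*(-1*6 + t(3)) = 142*(-1*6 + 3²)/5 = 142*(-6 + 9)/5 = (142/5)*3 = 426/5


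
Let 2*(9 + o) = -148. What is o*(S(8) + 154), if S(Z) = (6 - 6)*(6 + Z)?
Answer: -12782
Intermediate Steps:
o = -83 (o = -9 + (½)*(-148) = -9 - 74 = -83)
S(Z) = 0 (S(Z) = 0*(6 + Z) = 0)
o*(S(8) + 154) = -83*(0 + 154) = -83*154 = -12782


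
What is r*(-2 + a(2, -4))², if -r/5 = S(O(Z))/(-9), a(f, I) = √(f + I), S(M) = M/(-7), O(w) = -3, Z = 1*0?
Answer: 10/21 - 20*I*√2/21 ≈ 0.47619 - 1.3469*I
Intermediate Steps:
Z = 0
S(M) = -M/7 (S(M) = M*(-⅐) = -M/7)
a(f, I) = √(I + f)
r = 5/21 (r = -5*(-⅐*(-3))/(-9) = -15*(-1)/(7*9) = -5*(-1/21) = 5/21 ≈ 0.23810)
r*(-2 + a(2, -4))² = 5*(-2 + √(-4 + 2))²/21 = 5*(-2 + √(-2))²/21 = 5*(-2 + I*√2)²/21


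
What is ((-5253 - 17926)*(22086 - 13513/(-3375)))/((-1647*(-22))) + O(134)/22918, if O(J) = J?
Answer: -19802079692646593/1401318245250 ≈ -14131.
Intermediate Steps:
((-5253 - 17926)*(22086 - 13513/(-3375)))/((-1647*(-22))) + O(134)/22918 = ((-5253 - 17926)*(22086 - 13513/(-3375)))/((-1647*(-22))) + 134/22918 = -23179*(22086 - 13513*(-1/3375))/36234 + 134*(1/22918) = -23179*(22086 + 13513/3375)*(1/36234) + 67/11459 = -23179*74553763/3375*(1/36234) + 67/11459 = -1728081672577/3375*1/36234 + 67/11459 = -1728081672577/122289750 + 67/11459 = -19802079692646593/1401318245250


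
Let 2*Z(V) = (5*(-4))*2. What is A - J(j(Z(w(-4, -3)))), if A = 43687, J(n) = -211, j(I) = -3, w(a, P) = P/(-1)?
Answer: 43898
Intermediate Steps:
w(a, P) = -P (w(a, P) = P*(-1) = -P)
Z(V) = -20 (Z(V) = ((5*(-4))*2)/2 = (-20*2)/2 = (½)*(-40) = -20)
A - J(j(Z(w(-4, -3)))) = 43687 - 1*(-211) = 43687 + 211 = 43898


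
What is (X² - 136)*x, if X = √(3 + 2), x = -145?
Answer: 18995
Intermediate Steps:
X = √5 ≈ 2.2361
(X² - 136)*x = ((√5)² - 136)*(-145) = (5 - 136)*(-145) = -131*(-145) = 18995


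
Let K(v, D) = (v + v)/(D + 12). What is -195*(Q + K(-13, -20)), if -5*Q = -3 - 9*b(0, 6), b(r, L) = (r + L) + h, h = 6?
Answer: -19851/4 ≈ -4962.8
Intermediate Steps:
b(r, L) = 6 + L + r (b(r, L) = (r + L) + 6 = (L + r) + 6 = 6 + L + r)
K(v, D) = 2*v/(12 + D) (K(v, D) = (2*v)/(12 + D) = 2*v/(12 + D))
Q = 111/5 (Q = -(-3 - 9*(6 + 6 + 0))/5 = -(-3 - 9*12)/5 = -(-3 - 108)/5 = -⅕*(-111) = 111/5 ≈ 22.200)
-195*(Q + K(-13, -20)) = -195*(111/5 + 2*(-13)/(12 - 20)) = -195*(111/5 + 2*(-13)/(-8)) = -195*(111/5 + 2*(-13)*(-⅛)) = -195*(111/5 + 13/4) = -195*509/20 = -19851/4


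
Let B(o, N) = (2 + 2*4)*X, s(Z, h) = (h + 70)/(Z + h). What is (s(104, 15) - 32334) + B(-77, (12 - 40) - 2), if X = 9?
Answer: -225703/7 ≈ -32243.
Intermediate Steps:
s(Z, h) = (70 + h)/(Z + h)
B(o, N) = 90 (B(o, N) = (2 + 2*4)*9 = (2 + 8)*9 = 10*9 = 90)
(s(104, 15) - 32334) + B(-77, (12 - 40) - 2) = ((70 + 15)/(104 + 15) - 32334) + 90 = (85/119 - 32334) + 90 = ((1/119)*85 - 32334) + 90 = (5/7 - 32334) + 90 = -226333/7 + 90 = -225703/7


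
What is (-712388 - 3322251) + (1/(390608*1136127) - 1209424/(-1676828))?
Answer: -750587184978357189621865/186035806216613712 ≈ -4.0346e+6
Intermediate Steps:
(-712388 - 3322251) + (1/(390608*1136127) - 1209424/(-1676828)) = -4034639 + ((1/390608)*(1/1136127) - 1209424*(-1/1676828)) = -4034639 + (1/443780295216 + 302356/419207) = -4034639 + 134179634940748103/186035806216613712 = -750587184978357189621865/186035806216613712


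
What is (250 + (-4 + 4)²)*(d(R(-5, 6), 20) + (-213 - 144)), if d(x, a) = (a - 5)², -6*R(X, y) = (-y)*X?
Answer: -33000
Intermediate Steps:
R(X, y) = X*y/6 (R(X, y) = -(-y)*X/6 = -(-1)*X*y/6 = X*y/6)
d(x, a) = (-5 + a)²
(250 + (-4 + 4)²)*(d(R(-5, 6), 20) + (-213 - 144)) = (250 + (-4 + 4)²)*((-5 + 20)² + (-213 - 144)) = (250 + 0²)*(15² - 357) = (250 + 0)*(225 - 357) = 250*(-132) = -33000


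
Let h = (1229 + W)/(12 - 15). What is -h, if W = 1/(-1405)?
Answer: 1726744/4215 ≈ 409.67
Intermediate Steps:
W = -1/1405 ≈ -0.00071174
h = -1726744/4215 (h = (1229 - 1/1405)/(12 - 15) = (1726744/1405)/(-3) = (1726744/1405)*(-1/3) = -1726744/4215 ≈ -409.67)
-h = -1*(-1726744/4215) = 1726744/4215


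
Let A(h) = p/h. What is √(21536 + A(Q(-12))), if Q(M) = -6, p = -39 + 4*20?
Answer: 5*√31002/6 ≈ 146.73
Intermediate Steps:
p = 41 (p = -39 + 80 = 41)
A(h) = 41/h
√(21536 + A(Q(-12))) = √(21536 + 41/(-6)) = √(21536 + 41*(-⅙)) = √(21536 - 41/6) = √(129175/6) = 5*√31002/6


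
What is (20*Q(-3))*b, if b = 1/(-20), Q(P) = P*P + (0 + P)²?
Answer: -18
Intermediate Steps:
Q(P) = 2*P² (Q(P) = P² + P² = 2*P²)
b = -1/20 ≈ -0.050000
(20*Q(-3))*b = (20*(2*(-3)²))*(-1/20) = (20*(2*9))*(-1/20) = (20*18)*(-1/20) = 360*(-1/20) = -18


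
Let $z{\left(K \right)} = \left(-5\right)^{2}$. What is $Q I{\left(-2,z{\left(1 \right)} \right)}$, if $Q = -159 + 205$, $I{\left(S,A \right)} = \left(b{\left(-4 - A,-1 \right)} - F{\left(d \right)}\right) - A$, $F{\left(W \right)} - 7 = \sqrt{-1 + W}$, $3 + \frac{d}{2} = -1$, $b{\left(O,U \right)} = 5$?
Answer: $-1242 - 138 i \approx -1242.0 - 138.0 i$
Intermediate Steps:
$d = -8$ ($d = -6 + 2 \left(-1\right) = -6 - 2 = -8$)
$F{\left(W \right)} = 7 + \sqrt{-1 + W}$
$z{\left(K \right)} = 25$
$I{\left(S,A \right)} = -2 - A - 3 i$ ($I{\left(S,A \right)} = \left(5 - \left(7 + \sqrt{-1 - 8}\right)\right) - A = \left(5 - \left(7 + \sqrt{-9}\right)\right) - A = \left(5 - \left(7 + 3 i\right)\right) - A = \left(-2 - 3 i\right) - A = -2 - A - 3 i$)
$Q = 46$
$Q I{\left(-2,z{\left(1 \right)} \right)} = 46 \left(-2 - 25 - 3 i\right) = 46 \left(-27 - 3 i\right) = -1242 - 138 i$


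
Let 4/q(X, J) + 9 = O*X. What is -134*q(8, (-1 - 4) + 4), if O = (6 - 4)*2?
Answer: -536/23 ≈ -23.304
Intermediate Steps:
O = 4 (O = 2*2 = 4)
q(X, J) = 4/(-9 + 4*X)
-134*q(8, (-1 - 4) + 4) = -536/(-9 + 4*8) = -536/(-9 + 32) = -536/23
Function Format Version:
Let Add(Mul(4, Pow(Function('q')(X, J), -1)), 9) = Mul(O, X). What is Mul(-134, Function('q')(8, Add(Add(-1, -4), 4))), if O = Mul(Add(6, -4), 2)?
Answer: Rational(-536, 23) ≈ -23.304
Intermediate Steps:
O = 4 (O = Mul(2, 2) = 4)
Function('q')(X, J) = Mul(4, Pow(Add(-9, Mul(4, X)), -1))
Mul(-134, Function('q')(8, Add(Add(-1, -4), 4))) = Mul(-134, Mul(4, Pow(Add(-9, Mul(4, 8)), -1))) = Mul(-134, Mul(4, Pow(Add(-9, 32), -1))) = Mul(-134, Mul(4, Pow(23, -1))) = Mul(-134, Mul(4, Rational(1, 23))) = Mul(-134, Rational(4, 23)) = Rational(-536, 23)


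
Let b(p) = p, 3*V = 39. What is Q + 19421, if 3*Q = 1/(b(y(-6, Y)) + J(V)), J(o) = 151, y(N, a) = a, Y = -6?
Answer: 8448136/435 ≈ 19421.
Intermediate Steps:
V = 13 (V = (⅓)*39 = 13)
Q = 1/435 (Q = 1/(3*(-6 + 151)) = (⅓)/145 = (⅓)*(1/145) = 1/435 ≈ 0.0022989)
Q + 19421 = 1/435 + 19421 = 8448136/435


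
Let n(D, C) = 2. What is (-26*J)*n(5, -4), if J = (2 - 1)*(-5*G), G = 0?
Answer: 0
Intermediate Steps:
J = 0 (J = (2 - 1)*(-5*0) = 1*0 = 0)
(-26*J)*n(5, -4) = -26*0*2 = 0*2 = 0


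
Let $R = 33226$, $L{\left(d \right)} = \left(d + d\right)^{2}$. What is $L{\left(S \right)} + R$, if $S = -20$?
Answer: $34826$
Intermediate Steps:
$L{\left(d \right)} = 4 d^{2}$ ($L{\left(d \right)} = \left(2 d\right)^{2} = 4 d^{2}$)
$L{\left(S \right)} + R = 4 \left(-20\right)^{2} + 33226 = 4 \cdot 400 + 33226 = 1600 + 33226 = 34826$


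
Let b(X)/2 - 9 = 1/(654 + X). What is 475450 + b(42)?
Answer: 165462865/348 ≈ 4.7547e+5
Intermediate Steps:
b(X) = 18 + 2/(654 + X)
475450 + b(42) = 475450 + 2*(5887 + 9*42)/(654 + 42) = 475450 + 2*(5887 + 378)/696 = 475450 + 2*(1/696)*6265 = 475450 + 6265/348 = 165462865/348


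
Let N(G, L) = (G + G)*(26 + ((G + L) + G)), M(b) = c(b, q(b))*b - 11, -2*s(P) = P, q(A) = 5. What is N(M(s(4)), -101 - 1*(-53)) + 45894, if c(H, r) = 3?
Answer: 47798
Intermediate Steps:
s(P) = -P/2
M(b) = -11 + 3*b (M(b) = 3*b - 11 = -11 + 3*b)
N(G, L) = 2*G*(26 + L + 2*G) (N(G, L) = (2*G)*(26 + (L + 2*G)) = (2*G)*(26 + L + 2*G) = 2*G*(26 + L + 2*G))
N(M(s(4)), -101 - 1*(-53)) + 45894 = 2*(-11 + 3*(-½*4))*(26 + (-101 - 1*(-53)) + 2*(-11 + 3*(-½*4))) + 45894 = 2*(-11 + 3*(-2))*(26 + (-101 + 53) + 2*(-11 + 3*(-2))) + 45894 = 2*(-11 - 6)*(26 - 48 + 2*(-11 - 6)) + 45894 = 2*(-17)*(26 - 48 + 2*(-17)) + 45894 = 2*(-17)*(26 - 48 - 34) + 45894 = 2*(-17)*(-56) + 45894 = 1904 + 45894 = 47798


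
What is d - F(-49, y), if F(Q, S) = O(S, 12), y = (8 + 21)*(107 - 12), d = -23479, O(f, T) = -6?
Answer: -23473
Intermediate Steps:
y = 2755 (y = 29*95 = 2755)
F(Q, S) = -6
d - F(-49, y) = -23479 - 1*(-6) = -23479 + 6 = -23473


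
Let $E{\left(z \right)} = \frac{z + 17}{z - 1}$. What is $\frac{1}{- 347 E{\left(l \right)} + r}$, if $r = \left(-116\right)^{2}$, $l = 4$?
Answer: $\frac{1}{11027} \approx 9.0686 \cdot 10^{-5}$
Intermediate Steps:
$E{\left(z \right)} = \frac{17 + z}{-1 + z}$
$r = 13456$
$\frac{1}{- 347 E{\left(l \right)} + r} = \frac{1}{- 347 \frac{17 + 4}{-1 + 4} + 13456} = \frac{1}{- 347 \cdot \frac{1}{3} \cdot 21 + 13456} = \frac{1}{\left(-347\right) 7 + 13456} = \frac{1}{-2429 + 13456} = \frac{1}{11027}$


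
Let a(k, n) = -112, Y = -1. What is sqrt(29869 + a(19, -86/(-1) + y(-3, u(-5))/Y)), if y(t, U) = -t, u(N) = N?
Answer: sqrt(29757) ≈ 172.50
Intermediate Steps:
sqrt(29869 + a(19, -86/(-1) + y(-3, u(-5))/Y)) = sqrt(29869 - 112) = sqrt(29757)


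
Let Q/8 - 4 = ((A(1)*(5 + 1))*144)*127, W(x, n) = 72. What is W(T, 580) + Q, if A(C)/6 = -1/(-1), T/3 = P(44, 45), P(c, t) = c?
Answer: 5267048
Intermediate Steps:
T = 132 (T = 3*44 = 132)
A(C) = 6 (A(C) = 6*(-1/(-1)) = 6*(-1*(-1)) = 6*1 = 6)
Q = 5266976 (Q = 32 + 8*(((6*(5 + 1))*144)*127) = 32 + 8*(((6*6)*144)*127) = 32 + 8*((36*144)*127) = 32 + 8*(5184*127) = 32 + 8*658368 = 32 + 5266944 = 5266976)
W(T, 580) + Q = 72 + 5266976 = 5267048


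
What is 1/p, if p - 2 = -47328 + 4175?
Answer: -1/43151 ≈ -2.3174e-5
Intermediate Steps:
p = -43151 (p = 2 + (-47328 + 4175) = 2 - 43153 = -43151)
1/p = 1/(-43151) = -1/43151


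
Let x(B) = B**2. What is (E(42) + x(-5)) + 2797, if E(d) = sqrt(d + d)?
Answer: 2822 + 2*sqrt(21) ≈ 2831.2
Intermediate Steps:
E(d) = sqrt(2)*sqrt(d) (E(d) = sqrt(2*d) = sqrt(2)*sqrt(d))
(E(42) + x(-5)) + 2797 = (sqrt(2)*sqrt(42) + (-5)**2) + 2797 = (2*sqrt(21) + 25) + 2797 = (25 + 2*sqrt(21)) + 2797 = 2822 + 2*sqrt(21)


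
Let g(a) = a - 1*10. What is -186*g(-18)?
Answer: 5208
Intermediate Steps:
g(a) = -10 + a (g(a) = a - 10 = -10 + a)
-186*g(-18) = -186*(-10 - 18) = -186*(-28) = 5208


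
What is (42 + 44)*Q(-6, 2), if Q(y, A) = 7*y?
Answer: -3612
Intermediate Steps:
(42 + 44)*Q(-6, 2) = (42 + 44)*(7*(-6)) = 86*(-42) = -3612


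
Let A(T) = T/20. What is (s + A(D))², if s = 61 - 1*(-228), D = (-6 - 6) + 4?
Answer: 2082249/25 ≈ 83290.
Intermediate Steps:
D = -8 (D = -12 + 4 = -8)
A(T) = T/20 (A(T) = T*(1/20) = T/20)
s = 289 (s = 61 + 228 = 289)
(s + A(D))² = (289 + (1/20)*(-8))² = (289 - ⅖)² = (1443/5)² = 2082249/25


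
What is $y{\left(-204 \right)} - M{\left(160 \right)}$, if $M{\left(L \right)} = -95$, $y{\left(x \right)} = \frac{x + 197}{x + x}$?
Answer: $\frac{38767}{408} \approx 95.017$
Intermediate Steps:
$y{\left(x \right)} = \frac{197 + x}{2 x}$
$y{\left(-204 \right)} - M{\left(160 \right)} = \frac{197 - 204}{2 \left(-204\right)} - -95 = \frac{1}{2} \left(- \frac{1}{204}\right) \left(-7\right) + 95 = \frac{7}{408} + 95 = \frac{38767}{408}$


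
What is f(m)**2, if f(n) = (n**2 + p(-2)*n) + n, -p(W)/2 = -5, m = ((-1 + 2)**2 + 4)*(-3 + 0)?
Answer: 3600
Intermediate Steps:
m = -15 (m = (1**2 + 4)*(-3) = (1 + 4)*(-3) = 5*(-3) = -15)
p(W) = 10 (p(W) = -2*(-5) = 10)
f(n) = n**2 + 11*n (f(n) = (n**2 + 10*n) + n = n**2 + 11*n)
f(m)**2 = (-15*(11 - 15))**2 = (-15*(-4))**2 = 60**2 = 3600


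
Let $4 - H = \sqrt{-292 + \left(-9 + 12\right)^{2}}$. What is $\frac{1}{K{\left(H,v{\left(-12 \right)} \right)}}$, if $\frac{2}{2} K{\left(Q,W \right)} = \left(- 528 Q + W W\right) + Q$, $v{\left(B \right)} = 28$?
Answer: $- \frac{1324}{80350283} - \frac{527 i \sqrt{283}}{80350283} \approx -1.6478 \cdot 10^{-5} - 0.00011034 i$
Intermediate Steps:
$H = 4 - i \sqrt{283}$ ($H = 4 - \sqrt{-292 + \left(-9 + 12\right)^{2}} = 4 - \sqrt{-292 + 3^{2}} = 4 - \sqrt{-292 + 9} = 4 - \sqrt{-283} = 4 - i \sqrt{283} \approx 4.0 - 16.823 i$)
$K{\left(Q,W \right)} = W^{2} - 527 Q$ ($K{\left(Q,W \right)} = \left(- 528 Q + W W\right) + Q = \left(- 528 Q + W^{2}\right) + Q = \left(W^{2} - 528 Q\right) + Q = W^{2} - 527 Q$)
$\frac{1}{K{\left(H,v{\left(-12 \right)} \right)}} = \frac{1}{28^{2} - 527 \left(4 - i \sqrt{283}\right)} = \frac{1}{784 - \left(2108 - 527 i \sqrt{283}\right)} = \frac{1}{-1324 + 527 i \sqrt{283}}$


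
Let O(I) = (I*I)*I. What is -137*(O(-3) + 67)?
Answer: -5480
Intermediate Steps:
O(I) = I³ (O(I) = I²*I = I³)
-137*(O(-3) + 67) = -137*((-3)³ + 67) = -137*(-27 + 67) = -137*40 = -5480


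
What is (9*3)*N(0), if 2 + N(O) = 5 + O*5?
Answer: 81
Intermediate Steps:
N(O) = 3 + 5*O (N(O) = -2 + (5 + O*5) = -2 + (5 + 5*O) = 3 + 5*O)
(9*3)*N(0) = (9*3)*(3 + 5*0) = 27*(3 + 0) = 27*3 = 81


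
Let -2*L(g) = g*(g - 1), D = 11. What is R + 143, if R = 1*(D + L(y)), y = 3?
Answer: 151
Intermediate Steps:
L(g) = -g*(-1 + g)/2 (L(g) = -g*(g - 1)/2 = -g*(-1 + g)/2)
R = 8 (R = 1*(11 + (1/2)*3*(1 - 1*3)) = 1*(11 + (1/2)*3*(1 - 3)) = 1*(11 + (1/2)*3*(-2)) = 1*(11 - 3) = 1*8 = 8)
R + 143 = 8 + 143 = 151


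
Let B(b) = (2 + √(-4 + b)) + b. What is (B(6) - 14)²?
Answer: (6 - √2)² ≈ 21.029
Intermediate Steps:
B(b) = 2 + b + √(-4 + b)
(B(6) - 14)² = ((2 + 6 + √(-4 + 6)) - 14)² = ((2 + 6 + √2) - 14)² = ((8 + √2) - 14)² = (-6 + √2)²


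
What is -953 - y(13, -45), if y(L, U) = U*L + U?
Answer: -323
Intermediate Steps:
y(L, U) = U + L*U (y(L, U) = L*U + U = U + L*U)
-953 - y(13, -45) = -953 - (-45)*(1 + 13) = -953 - (-45)*14 = -953 - 1*(-630) = -953 + 630 = -323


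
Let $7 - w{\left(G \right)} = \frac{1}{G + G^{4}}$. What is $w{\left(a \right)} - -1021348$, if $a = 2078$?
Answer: $\frac{19044031547778576569}{18645849433134} \approx 1.0214 \cdot 10^{6}$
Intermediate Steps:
$w{\left(G \right)} = 7 - \frac{1}{G + G^{4}}$
$w{\left(a \right)} - -1021348 = \frac{-1 + 7 \cdot 2078 + 7 \cdot 2078^{4}}{2078 + 2078^{4}} - -1021348 = \frac{-1 + 14546 + 7 \cdot 18645849431056}{2078 + 18645849431056} + 1021348 = \frac{-1 + 14546 + 130520946017392}{18645849433134} + 1021348 = \frac{1}{18645849433134} \cdot 130520946031937 + 1021348 = \frac{130520946031937}{18645849433134} + 1021348 = \frac{19044031547778576569}{18645849433134}$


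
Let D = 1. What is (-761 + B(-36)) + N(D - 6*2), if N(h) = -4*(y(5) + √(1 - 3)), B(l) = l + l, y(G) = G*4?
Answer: -913 - 4*I*√2 ≈ -913.0 - 5.6569*I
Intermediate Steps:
y(G) = 4*G
B(l) = 2*l
N(h) = -80 - 4*I*√2 (N(h) = -4*(4*5 + √(1 - 3)) = -4*(20 + √(-2)) = -4*(20 + I*√2) = -80 - 4*I*√2)
(-761 + B(-36)) + N(D - 6*2) = (-761 + 2*(-36)) + (-80 - 4*I*√2) = (-761 - 72) + (-80 - 4*I*√2) = -833 + (-80 - 4*I*√2) = -913 - 4*I*√2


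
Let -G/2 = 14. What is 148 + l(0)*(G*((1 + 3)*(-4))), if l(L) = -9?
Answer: -3884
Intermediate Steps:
G = -28 (G = -2*14 = -28)
148 + l(0)*(G*((1 + 3)*(-4))) = 148 - (-252)*(1 + 3)*(-4) = 148 - (-252)*4*(-4) = 148 - (-252)*(-16) = 148 - 9*448 = 148 - 4032 = -3884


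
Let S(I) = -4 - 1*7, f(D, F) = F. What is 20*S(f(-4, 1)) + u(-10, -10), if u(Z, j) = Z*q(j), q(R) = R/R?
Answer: -230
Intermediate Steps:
q(R) = 1
u(Z, j) = Z (u(Z, j) = Z*1 = Z)
S(I) = -11 (S(I) = -4 - 7 = -11)
20*S(f(-4, 1)) + u(-10, -10) = 20*(-11) - 10 = -220 - 10 = -230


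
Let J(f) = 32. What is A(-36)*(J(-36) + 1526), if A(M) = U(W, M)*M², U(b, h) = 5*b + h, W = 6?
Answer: -12115008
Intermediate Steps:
U(b, h) = h + 5*b
A(M) = M²*(30 + M) (A(M) = (M + 5*6)*M² = (M + 30)*M² = (30 + M)*M² = M²*(30 + M))
A(-36)*(J(-36) + 1526) = ((-36)²*(30 - 36))*(32 + 1526) = (1296*(-6))*1558 = -7776*1558 = -12115008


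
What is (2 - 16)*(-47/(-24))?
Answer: -329/12 ≈ -27.417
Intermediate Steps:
(2 - 16)*(-47/(-24)) = -(-658)*(-1)/24 = -14*47/24 = -329/12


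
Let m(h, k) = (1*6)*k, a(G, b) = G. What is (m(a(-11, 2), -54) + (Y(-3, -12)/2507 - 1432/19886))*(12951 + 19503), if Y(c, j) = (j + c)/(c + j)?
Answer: -262168792646022/24927101 ≈ -1.0517e+7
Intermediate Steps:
Y(c, j) = 1 (Y(c, j) = (c + j)/(c + j) = 1)
m(h, k) = 6*k
(m(a(-11, 2), -54) + (Y(-3, -12)/2507 - 1432/19886))*(12951 + 19503) = (6*(-54) + (1/2507 - 1432/19886))*(12951 + 19503) = (-324 + (1*(1/2507) - 1432*1/19886))*32454 = (-324 + (1/2507 - 716/9943))*32454 = (-324 - 1785069/24927101)*32454 = -8078165793/24927101*32454 = -262168792646022/24927101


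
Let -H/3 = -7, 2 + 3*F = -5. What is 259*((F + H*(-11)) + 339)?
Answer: 82103/3 ≈ 27368.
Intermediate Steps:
F = -7/3 (F = -⅔ + (⅓)*(-5) = -⅔ - 5/3 = -7/3 ≈ -2.3333)
H = 21 (H = -3*(-7) = 21)
259*((F + H*(-11)) + 339) = 259*((-7/3 + 21*(-11)) + 339) = 259*((-7/3 - 231) + 339) = 259*(-700/3 + 339) = 259*(317/3) = 82103/3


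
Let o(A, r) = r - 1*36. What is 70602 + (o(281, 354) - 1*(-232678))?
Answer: 303598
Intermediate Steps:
o(A, r) = -36 + r (o(A, r) = r - 36 = -36 + r)
70602 + (o(281, 354) - 1*(-232678)) = 70602 + ((-36 + 354) - 1*(-232678)) = 70602 + (318 + 232678) = 70602 + 232996 = 303598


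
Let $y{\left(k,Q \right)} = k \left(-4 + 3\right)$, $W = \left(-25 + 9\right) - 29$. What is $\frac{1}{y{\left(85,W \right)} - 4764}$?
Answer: $- \frac{1}{4849} \approx -0.00020623$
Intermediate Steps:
$W = -45$ ($W = -16 - 29 = -45$)
$y{\left(k,Q \right)} = - k$ ($y{\left(k,Q \right)} = k \left(-1\right) = - k$)
$\frac{1}{y{\left(85,W \right)} - 4764} = \frac{1}{\left(-1\right) 85 - 4764} = \frac{1}{-85 - 4764} = \frac{1}{-4849} = - \frac{1}{4849}$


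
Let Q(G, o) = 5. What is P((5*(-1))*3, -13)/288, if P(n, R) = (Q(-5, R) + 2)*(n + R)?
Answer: -49/72 ≈ -0.68056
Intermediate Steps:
P(n, R) = 7*R + 7*n (P(n, R) = (5 + 2)*(n + R) = 7*(R + n) = 7*R + 7*n)
P((5*(-1))*3, -13)/288 = (7*(-13) + 7*((5*(-1))*3))/288 = (-91 + 7*(-5*3))*(1/288) = (-91 + 7*(-15))*(1/288) = (-91 - 105)*(1/288) = -196*1/288 = -49/72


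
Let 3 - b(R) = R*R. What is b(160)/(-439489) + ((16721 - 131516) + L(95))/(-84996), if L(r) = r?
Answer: 13146257728/9338701761 ≈ 1.4077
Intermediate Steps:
b(R) = 3 - R² (b(R) = 3 - R*R = 3 - R²)
b(160)/(-439489) + ((16721 - 131516) + L(95))/(-84996) = (3 - 1*160²)/(-439489) + ((16721 - 131516) + 95)/(-84996) = (3 - 1*25600)*(-1/439489) + (-114795 + 95)*(-1/84996) = (3 - 25600)*(-1/439489) - 114700*(-1/84996) = -25597*(-1/439489) + 28675/21249 = 25597/439489 + 28675/21249 = 13146257728/9338701761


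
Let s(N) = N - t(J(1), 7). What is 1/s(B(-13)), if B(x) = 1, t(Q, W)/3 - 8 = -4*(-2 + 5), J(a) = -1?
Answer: 1/13 ≈ 0.076923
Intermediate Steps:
t(Q, W) = -12 (t(Q, W) = 24 + 3*(-4*(-2 + 5)) = 24 + 3*(-4*3) = 24 + 3*(-12) = 24 - 36 = -12)
s(N) = 12 + N (s(N) = N - 1*(-12) = N + 12 = 12 + N)
1/s(B(-13)) = 1/(12 + 1) = 1/13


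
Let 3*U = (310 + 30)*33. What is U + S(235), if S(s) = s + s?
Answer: 4210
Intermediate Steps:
S(s) = 2*s
U = 3740 (U = ((310 + 30)*33)/3 = (340*33)/3 = (⅓)*11220 = 3740)
U + S(235) = 3740 + 2*235 = 3740 + 470 = 4210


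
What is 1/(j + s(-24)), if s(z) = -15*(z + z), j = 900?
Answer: 1/1620 ≈ 0.00061728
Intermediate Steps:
s(z) = -30*z
1/(j + s(-24)) = 1/(900 - 30*(-24)) = 1/(900 + 720) = 1/1620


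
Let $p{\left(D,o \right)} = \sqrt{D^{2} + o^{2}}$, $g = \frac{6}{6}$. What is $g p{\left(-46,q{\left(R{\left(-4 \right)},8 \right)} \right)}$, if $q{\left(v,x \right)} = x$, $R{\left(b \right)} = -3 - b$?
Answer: $2 \sqrt{545} \approx 46.69$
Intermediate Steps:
$g = 1$ ($g = 6 \cdot \frac{1}{6} = 1$)
$g p{\left(-46,q{\left(R{\left(-4 \right)},8 \right)} \right)} = 1 \sqrt{\left(-46\right)^{2} + 8^{2}} = 1 \sqrt{2116 + 64} = 1 \sqrt{2180} = 1 \cdot 2 \sqrt{545} = 2 \sqrt{545}$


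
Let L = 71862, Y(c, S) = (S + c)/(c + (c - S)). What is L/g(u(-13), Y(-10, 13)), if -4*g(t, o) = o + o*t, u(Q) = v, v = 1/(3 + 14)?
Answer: 8958796/3 ≈ 2.9863e+6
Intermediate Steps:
Y(c, S) = (S + c)/(-S + 2*c)
v = 1/17 ≈ 0.058824
u(Q) = 1/17
g(t, o) = -o/4 - o*t/4 (g(t, o) = -(o + o*t)/4 = -o/4 - o*t/4)
L/g(u(-13), Y(-10, 13)) = 71862/((-(13 - 10)/(-1*13 + 2*(-10))*(1 + 1/17)/4)) = 71862/((-¼*3/(-13 - 20)*18/17)) = 71862/((-¼*3/(-33)*18/17)) = 71862/((-¼*(-1/33*3)*18/17)) = 71862/((-¼*(-1/11)*18/17)) = 71862/(9/374) = 71862*(374/9) = 8958796/3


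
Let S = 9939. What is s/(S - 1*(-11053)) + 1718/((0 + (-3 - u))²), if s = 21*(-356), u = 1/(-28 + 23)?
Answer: 56258819/257152 ≈ 218.78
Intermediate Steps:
u = -⅕ (u = 1/(-5) = -⅕ ≈ -0.20000)
s = -7476
s/(S - 1*(-11053)) + 1718/((0 + (-3 - u))²) = -7476/(9939 - 1*(-11053)) + 1718/((0 + (-3 - 1*(-⅕)))²) = -7476/(9939 + 11053) + 1718/((0 + (-3 + ⅕))²) = -7476/20992 + 1718/((0 - 14/5)²) = -7476*1/20992 + 1718/((-14/5)²) = -1869/5248 + 1718/(196/25) = -1869/5248 + 1718*(25/196) = -1869/5248 + 21475/98 = 56258819/257152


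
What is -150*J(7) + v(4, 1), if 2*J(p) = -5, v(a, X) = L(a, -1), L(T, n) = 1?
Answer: 376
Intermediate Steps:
v(a, X) = 1
J(p) = -5/2 (J(p) = (½)*(-5) = -5/2)
-150*J(7) + v(4, 1) = -150*(-5/2) + 1 = 375 + 1 = 376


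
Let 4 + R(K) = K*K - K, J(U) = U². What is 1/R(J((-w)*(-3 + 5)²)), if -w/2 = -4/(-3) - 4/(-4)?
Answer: 81/9805948 ≈ 8.2603e-6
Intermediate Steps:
w = -14/3 (w = -2*(-4/(-3) - 4/(-4)) = -2*(-4*(-⅓) - 4*(-¼)) = -2*(4/3 + 1) = -2*7/3 = -14/3 ≈ -4.6667)
R(K) = -4 + K² - K (R(K) = -4 + (K*K - K) = -4 + (K² - K) = -4 + K² - K)
1/R(J((-w)*(-3 + 5)²)) = 1/(-4 + (((-1*(-14/3))*(-3 + 5)²)²)² - ((-1*(-14/3))*(-3 + 5)²)²) = 1/(-4 + (((14/3)*2²)²)² - ((14/3)*2²)²) = 1/(-4 + (((14/3)*4)²)² - ((14/3)*4)²) = 1/(-4 + ((56/3)²)² - (56/3)²) = 1/(-4 + (3136/9)² - 1*3136/9) = 1/(-4 + 9834496/81 - 3136/9) = 1/(9805948/81) = 81/9805948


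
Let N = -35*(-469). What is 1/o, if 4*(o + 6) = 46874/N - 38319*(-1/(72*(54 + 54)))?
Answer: -170190720/689978117 ≈ -0.24666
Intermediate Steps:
N = 16415
o = -689978117/170190720 (o = -6 + (46874/16415 - 38319*(-1/(72*(54 + 54))))/4 = -6 + (46874*(1/16415) - 38319/((-72*108)))/4 = -6 + (46874/16415 - 38319/(-7776))/4 = -6 + (46874/16415 - 38319*(-1/7776))/4 = -6 + (46874/16415 + 12773/2592)/4 = -6 + (¼)*(331166203/42547680) = -6 + 331166203/170190720 = -689978117/170190720 ≈ -4.0541)
1/o = 1/(-689978117/170190720) = -170190720/689978117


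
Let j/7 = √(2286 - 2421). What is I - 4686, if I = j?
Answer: -4686 + 21*I*√15 ≈ -4686.0 + 81.333*I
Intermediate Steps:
j = 21*I*√15 (j = 7*√(2286 - 2421) = 7*√(-135) = 7*(3*I*√15) = 21*I*√15 ≈ 81.333*I)
I = 21*I*√15 ≈ 81.333*I
I - 4686 = 21*I*√15 - 4686 = -4686 + 21*I*√15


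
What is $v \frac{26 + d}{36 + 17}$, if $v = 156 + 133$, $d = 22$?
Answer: $\frac{13872}{53} \approx 261.74$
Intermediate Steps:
$v = 289$
$v \frac{26 + d}{36 + 17} = 289 \frac{26 + 22}{36 + 17} = 289 \cdot \frac{48}{53} = \frac{13872}{53}$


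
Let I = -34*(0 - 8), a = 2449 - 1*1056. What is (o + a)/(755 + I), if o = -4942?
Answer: -273/79 ≈ -3.4557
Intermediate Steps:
a = 1393 (a = 2449 - 1056 = 1393)
I = 272 (I = -34*(-8) = 272)
(o + a)/(755 + I) = (-4942 + 1393)/(755 + 272) = -3549/1027 = -3549*1/1027 = -273/79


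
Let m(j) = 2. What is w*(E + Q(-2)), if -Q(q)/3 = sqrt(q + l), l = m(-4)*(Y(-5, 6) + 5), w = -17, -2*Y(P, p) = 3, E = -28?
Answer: 476 + 51*sqrt(5) ≈ 590.04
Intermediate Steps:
Y(P, p) = -3/2 (Y(P, p) = -1/2*3 = -3/2)
l = 7 (l = 2*(-3/2 + 5) = 2*(7/2) = 7)
Q(q) = -3*sqrt(7 + q) (Q(q) = -3*sqrt(q + 7) = -3*sqrt(7 + q))
w*(E + Q(-2)) = -17*(-28 - 3*sqrt(7 - 2)) = -17*(-28 - 3*sqrt(5)) = 476 + 51*sqrt(5)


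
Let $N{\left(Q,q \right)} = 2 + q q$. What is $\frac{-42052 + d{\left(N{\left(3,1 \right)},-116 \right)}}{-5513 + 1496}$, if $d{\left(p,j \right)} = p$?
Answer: $\frac{42049}{4017} \approx 10.468$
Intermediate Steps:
$N{\left(Q,q \right)} = 2 + q^{2}$
$\frac{-42052 + d{\left(N{\left(3,1 \right)},-116 \right)}}{-5513 + 1496} = \frac{-42052 + \left(2 + 1^{2}\right)}{-5513 + 1496} = \frac{-42052 + \left(2 + 1\right)}{-4017} = \left(-42052 + 3\right) \left(- \frac{1}{4017}\right) = \left(-42049\right) \left(- \frac{1}{4017}\right) = \frac{42049}{4017}$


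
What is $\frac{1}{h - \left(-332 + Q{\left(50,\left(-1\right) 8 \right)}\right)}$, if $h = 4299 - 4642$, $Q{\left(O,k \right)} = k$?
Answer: $- \frac{1}{3} \approx -0.33333$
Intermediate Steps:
$h = -343$
$\frac{1}{h - \left(-332 + Q{\left(50,\left(-1\right) 8 \right)}\right)} = \frac{1}{-343 + \left(712 - \left(380 - 8\right)\right)} = \frac{1}{-343 + \left(712 - 372\right)} = \frac{1}{-343 + 340} = \frac{1}{-3} = - \frac{1}{3}$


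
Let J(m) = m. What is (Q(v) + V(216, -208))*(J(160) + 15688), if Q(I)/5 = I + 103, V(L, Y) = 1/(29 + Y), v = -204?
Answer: -1432595808/179 ≈ -8.0033e+6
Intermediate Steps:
Q(I) = 515 + 5*I (Q(I) = 5*(I + 103) = 5*(103 + I) = 515 + 5*I)
(Q(v) + V(216, -208))*(J(160) + 15688) = ((515 + 5*(-204)) + 1/(29 - 208))*(160 + 15688) = ((515 - 1020) + 1/(-179))*15848 = (-505 - 1/179)*15848 = -90396/179*15848 = -1432595808/179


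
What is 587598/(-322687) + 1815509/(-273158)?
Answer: -746348247167/88144535546 ≈ -8.4673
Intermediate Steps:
587598/(-322687) + 1815509/(-273158) = 587598*(-1/322687) + 1815509*(-1/273158) = -587598/322687 - 1815509/273158 = -746348247167/88144535546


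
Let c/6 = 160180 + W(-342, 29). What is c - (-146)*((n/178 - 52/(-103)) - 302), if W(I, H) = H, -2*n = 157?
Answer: 16815419001/18334 ≈ 9.1717e+5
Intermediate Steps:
n = -157/2 (n = -½*157 = -157/2 ≈ -78.500)
c = 961254 (c = 6*(160180 + 29) = 6*160209 = 961254)
c - (-146)*((n/178 - 52/(-103)) - 302) = 961254 - (-146)*((-157/2/178 - 52/(-103)) - 302) = 961254 - (-146)*((-157/2*1/178 - 52*(-1/103)) - 302) = 961254 - (-146)*((-157/356 + 52/103) - 302) = 961254 - (-146)*(2341/36668 - 302) = 961254 - (-146)*(-11071395)/36668 = 961254 - 1*808211835/18334 = 961254 - 808211835/18334 = 16815419001/18334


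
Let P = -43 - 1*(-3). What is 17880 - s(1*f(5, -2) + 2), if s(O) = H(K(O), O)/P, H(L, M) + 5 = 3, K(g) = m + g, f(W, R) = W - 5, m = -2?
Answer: 357599/20 ≈ 17880.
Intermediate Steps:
f(W, R) = -5 + W
K(g) = -2 + g
H(L, M) = -2 (H(L, M) = -5 + 3 = -2)
P = -40 (P = -43 + 3 = -40)
s(O) = 1/20 (s(O) = -2/(-40) = -2*(-1/40) = 1/20)
17880 - s(1*f(5, -2) + 2) = 17880 - 1*1/20 = 17880 - 1/20 = 357599/20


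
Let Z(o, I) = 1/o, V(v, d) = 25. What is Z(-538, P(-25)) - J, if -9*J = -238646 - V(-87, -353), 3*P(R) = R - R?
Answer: -14267223/538 ≈ -26519.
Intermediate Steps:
P(R) = 0 (P(R) = (R - R)/3 = (⅓)*0 = 0)
J = 26519 (J = -(-238646 - 1*25)/9 = -(-238646 - 25)/9 = -⅑*(-238671) = 26519)
Z(-538, P(-25)) - J = 1/(-538) - 1*26519 = -1/538 - 26519 = -14267223/538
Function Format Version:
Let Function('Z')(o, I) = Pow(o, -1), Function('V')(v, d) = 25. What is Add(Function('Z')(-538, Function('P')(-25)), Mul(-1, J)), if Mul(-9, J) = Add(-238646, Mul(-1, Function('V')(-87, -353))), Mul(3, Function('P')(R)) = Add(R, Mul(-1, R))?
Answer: Rational(-14267223, 538) ≈ -26519.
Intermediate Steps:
Function('P')(R) = 0 (Function('P')(R) = Mul(Rational(1, 3), Add(R, Mul(-1, R))) = Mul(Rational(1, 3), 0) = 0)
J = 26519 (J = Mul(Rational(-1, 9), Add(-238646, Mul(-1, 25))) = Mul(Rational(-1, 9), Add(-238646, -25)) = Mul(Rational(-1, 9), -238671) = 26519)
Add(Function('Z')(-538, Function('P')(-25)), Mul(-1, J)) = Add(Pow(-538, -1), Mul(-1, 26519)) = Add(Rational(-1, 538), -26519) = Rational(-14267223, 538)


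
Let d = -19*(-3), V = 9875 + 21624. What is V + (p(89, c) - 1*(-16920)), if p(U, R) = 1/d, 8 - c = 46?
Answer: 2759884/57 ≈ 48419.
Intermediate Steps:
V = 31499
d = 57
c = -38 (c = 8 - 1*46 = 8 - 46 = -38)
p(U, R) = 1/57
V + (p(89, c) - 1*(-16920)) = 31499 + (1/57 - 1*(-16920)) = 31499 + (1/57 + 16920) = 31499 + 964441/57 = 2759884/57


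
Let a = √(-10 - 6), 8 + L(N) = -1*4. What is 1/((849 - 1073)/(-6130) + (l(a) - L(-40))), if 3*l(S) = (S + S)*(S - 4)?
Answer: 28955055/2444586404 + 56365350*I/611146601 ≈ 0.011845 + 0.092229*I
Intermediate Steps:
L(N) = -12 (L(N) = -8 - 1*4 = -8 - 4 = -12)
a = 4*I (a = √(-16) = 4*I ≈ 4.0*I)
l(S) = 2*S*(-4 + S)/3 (l(S) = ((S + S)*(S - 4))/3 = ((2*S)*(-4 + S))/3 = (2*S*(-4 + S))/3 = 2*S*(-4 + S)/3)
1/((849 - 1073)/(-6130) + (l(a) - L(-40))) = 1/((849 - 1073)/(-6130) + (2*(4*I)*(-4 + 4*I)/3 - 1*(-12))) = 1/(-224*(-1/6130) + (8*I*(-4 + 4*I)/3 + 12)) = 1/(112/3065 + (12 + 8*I*(-4 + 4*I)/3)) = 1/(36892/3065 + 8*I*(-4 + 4*I)/3)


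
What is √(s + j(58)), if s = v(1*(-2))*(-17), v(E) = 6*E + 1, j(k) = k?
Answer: 7*√5 ≈ 15.652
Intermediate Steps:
v(E) = 1 + 6*E
s = 187 (s = (1 + 6*(1*(-2)))*(-17) = (1 + 6*(-2))*(-17) = (1 - 12)*(-17) = -11*(-17) = 187)
√(s + j(58)) = √(187 + 58) = √245 = 7*√5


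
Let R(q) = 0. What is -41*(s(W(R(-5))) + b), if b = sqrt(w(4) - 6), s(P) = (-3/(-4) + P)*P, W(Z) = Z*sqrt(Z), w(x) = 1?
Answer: -41*I*sqrt(5) ≈ -91.679*I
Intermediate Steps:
W(Z) = Z**(3/2)
s(P) = P*(3/4 + P) (s(P) = (-3*(-1/4) + P)*P = (3/4 + P)*P = P*(3/4 + P))
b = I*sqrt(5) (b = sqrt(1 - 6) = sqrt(-5) = I*sqrt(5) ≈ 2.2361*I)
-41*(s(W(R(-5))) + b) = -41*(0**(3/2)*(3 + 4*0**(3/2))/4 + I*sqrt(5)) = -41*((1/4)*0*(3 + 4*0) + I*sqrt(5)) = -41*((1/4)*0*(3 + 0) + I*sqrt(5)) = -41*((1/4)*0*3 + I*sqrt(5)) = -41*(0 + I*sqrt(5)) = -41*I*sqrt(5)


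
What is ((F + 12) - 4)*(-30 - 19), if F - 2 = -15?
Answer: 245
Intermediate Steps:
F = -13 (F = 2 - 15 = -13)
((F + 12) - 4)*(-30 - 19) = ((-13 + 12) - 4)*(-30 - 19) = (-1 - 4)*(-49) = -5*(-49) = 245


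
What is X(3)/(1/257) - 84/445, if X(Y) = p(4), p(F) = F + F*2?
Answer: 1372296/445 ≈ 3083.8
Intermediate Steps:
p(F) = 3*F (p(F) = F + 2*F = 3*F)
X(Y) = 12 (X(Y) = 3*4 = 12)
X(3)/(1/257) - 84/445 = 12/(1/257) - 84/445 = 12/(1/257) - 84*1/445 = 12*257 - 84/445 = 3084 - 84/445 = 1372296/445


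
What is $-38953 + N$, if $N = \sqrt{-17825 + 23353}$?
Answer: $-38953 + 2 \sqrt{1382} \approx -38879.0$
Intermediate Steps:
$N = 2 \sqrt{1382}$ ($N = \sqrt{5528} = 2 \sqrt{1382} \approx 74.351$)
$-38953 + N = -38953 + 2 \sqrt{1382}$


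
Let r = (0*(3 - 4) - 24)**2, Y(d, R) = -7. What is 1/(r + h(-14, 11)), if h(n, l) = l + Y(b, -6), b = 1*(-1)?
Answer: 1/580 ≈ 0.0017241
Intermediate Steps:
b = -1
h(n, l) = -7 + l (h(n, l) = l - 7 = -7 + l)
r = 576 (r = (0*(-1) - 24)**2 = (0 - 24)**2 = (-24)**2 = 576)
1/(r + h(-14, 11)) = 1/(576 + (-7 + 11)) = 1/(576 + 4) = 1/580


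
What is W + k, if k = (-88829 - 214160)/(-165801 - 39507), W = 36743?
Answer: 7543934833/205308 ≈ 36745.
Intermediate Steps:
k = 302989/205308 (k = -302989/(-205308) = -302989*(-1/205308) = 302989/205308 ≈ 1.4758)
W + k = 36743 + 302989/205308 = 7543934833/205308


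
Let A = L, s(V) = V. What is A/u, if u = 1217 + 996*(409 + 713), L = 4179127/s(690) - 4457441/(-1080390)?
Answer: 75302710897/13899631679565 ≈ 0.0054176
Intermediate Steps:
L = 75302710897/12424485 (L = 4179127/690 - 4457441/(-1080390) = 4179127*(1/690) - 4457441*(-1/1080390) = 4179127/690 + 4457441/1080390 = 75302710897/12424485 ≈ 6060.8)
u = 1118729 (u = 1217 + 996*1122 = 1217 + 1117512 = 1118729)
A = 75302710897/12424485 ≈ 6060.8
A/u = (75302710897/12424485)/1118729 = (75302710897/12424485)*(1/1118729) = 75302710897/13899631679565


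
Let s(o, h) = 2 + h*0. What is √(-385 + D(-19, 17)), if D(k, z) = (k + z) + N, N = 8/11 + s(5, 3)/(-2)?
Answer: 2*I*√11715/11 ≈ 19.679*I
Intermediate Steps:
s(o, h) = 2 (s(o, h) = 2 + 0 = 2)
N = -3/11 (N = 8/11 + 2/(-2) = 8*(1/11) + 2*(-½) = 8/11 - 1 = -3/11 ≈ -0.27273)
D(k, z) = -3/11 + k + z (D(k, z) = (k + z) - 3/11 = -3/11 + k + z)
√(-385 + D(-19, 17)) = √(-385 + (-3/11 - 19 + 17)) = √(-385 - 25/11) = √(-4260/11) = 2*I*√11715/11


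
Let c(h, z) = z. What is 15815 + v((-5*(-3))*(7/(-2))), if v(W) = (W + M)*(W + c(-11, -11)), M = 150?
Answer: 38495/4 ≈ 9623.8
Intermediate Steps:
v(W) = (-11 + W)*(150 + W) (v(W) = (W + 150)*(W - 11) = (150 + W)*(-11 + W) = (-11 + W)*(150 + W))
15815 + v((-5*(-3))*(7/(-2))) = 15815 + (-1650 + ((-5*(-3))*(7/(-2)))² + 139*((-5*(-3))*(7/(-2)))) = 15815 + (-1650 + (15*(7*(-½)))² + 139*(15*(7*(-½)))) = 15815 + (-1650 + (15*(-7/2))² + 139*(15*(-7/2))) = 15815 + (-1650 + (-105/2)² + 139*(-105/2)) = 15815 + (-1650 + 11025/4 - 14595/2) = 15815 - 24765/4 = 38495/4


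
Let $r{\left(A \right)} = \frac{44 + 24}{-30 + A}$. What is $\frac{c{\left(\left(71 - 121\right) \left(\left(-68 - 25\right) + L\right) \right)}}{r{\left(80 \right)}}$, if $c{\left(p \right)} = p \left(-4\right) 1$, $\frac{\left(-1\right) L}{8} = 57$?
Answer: $- \frac{1372500}{17} \approx -80735.0$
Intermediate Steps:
$L = -456$ ($L = \left(-8\right) 57 = -456$)
$r{\left(A \right)} = \frac{68}{-30 + A}$
$c{\left(p \right)} = - 4 p$ ($c{\left(p \right)} = - 4 p 1 = - 4 p$)
$\frac{c{\left(\left(71 - 121\right) \left(\left(-68 - 25\right) + L\right) \right)}}{r{\left(80 \right)}} = \frac{\left(-4\right) \left(71 - 121\right) \left(\left(-68 - 25\right) - 456\right)}{68 \frac{1}{-30 + 80}} = \frac{\left(-4\right) \left(- 50 \left(\left(-68 - 25\right) - 456\right)\right)}{68 \cdot \frac{1}{50}} = \frac{\left(-4\right) \left(- 50 \left(-93 - 456\right)\right)}{68 \cdot \frac{1}{50}} = \frac{\left(-4\right) \left(\left(-50\right) \left(-549\right)\right)}{\frac{34}{25}} = \left(-4\right) 27450 \cdot \frac{25}{34} = \left(-109800\right) \frac{25}{34} = - \frac{1372500}{17}$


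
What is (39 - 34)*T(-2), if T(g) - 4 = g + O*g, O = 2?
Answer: -10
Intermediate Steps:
T(g) = 4 + 3*g (T(g) = 4 + (g + 2*g) = 4 + 3*g)
(39 - 34)*T(-2) = (39 - 34)*(4 + 3*(-2)) = 5*(4 - 6) = 5*(-2) = -10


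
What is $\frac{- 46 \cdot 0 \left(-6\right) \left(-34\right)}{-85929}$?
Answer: $0$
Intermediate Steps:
$\frac{- 46 \cdot 0 \left(-6\right) \left(-34\right)}{-85929} = \left(-46\right) 0 \left(-34\right) \left(- \frac{1}{85929}\right) = 0 \left(-34\right) \left(- \frac{1}{85929}\right) = 0 \left(- \frac{1}{85929}\right) = 0$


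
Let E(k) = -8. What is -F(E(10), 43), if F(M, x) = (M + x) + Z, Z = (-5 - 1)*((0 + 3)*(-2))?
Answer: -71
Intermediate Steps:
Z = 36 (Z = -18*(-2) = -6*(-6) = 36)
F(M, x) = 36 + M + x (F(M, x) = (M + x) + 36 = 36 + M + x)
-F(E(10), 43) = -(36 - 8 + 43) = -1*71 = -71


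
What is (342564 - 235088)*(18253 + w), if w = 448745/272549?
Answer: 534723799659592/272549 ≈ 1.9619e+9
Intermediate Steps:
w = 448745/272549 (w = 448745*(1/272549) = 448745/272549 ≈ 1.6465)
(342564 - 235088)*(18253 + w) = (342564 - 235088)*(18253 + 448745/272549) = 107476*(4975285642/272549) = 534723799659592/272549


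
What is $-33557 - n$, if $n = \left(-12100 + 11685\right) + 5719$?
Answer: $-38861$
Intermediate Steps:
$n = 5304$ ($n = -415 + 5719 = 5304$)
$-33557 - n = -33557 - 5304 = -38861$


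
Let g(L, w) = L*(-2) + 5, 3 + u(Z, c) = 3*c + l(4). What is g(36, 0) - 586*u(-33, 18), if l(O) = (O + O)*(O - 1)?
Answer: -44017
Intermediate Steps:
l(O) = 2*O*(-1 + O) (l(O) = (2*O)*(-1 + O) = 2*O*(-1 + O))
u(Z, c) = 21 + 3*c (u(Z, c) = -3 + (3*c + 2*4*(-1 + 4)) = -3 + (3*c + 2*4*3) = -3 + (3*c + 24) = -3 + (24 + 3*c) = 21 + 3*c)
g(L, w) = 5 - 2*L (g(L, w) = -2*L + 5 = 5 - 2*L)
g(36, 0) - 586*u(-33, 18) = (5 - 2*36) - 586*(21 + 3*18) = (5 - 72) - 586*(21 + 54) = -67 - 586*75 = -67 - 43950 = -44017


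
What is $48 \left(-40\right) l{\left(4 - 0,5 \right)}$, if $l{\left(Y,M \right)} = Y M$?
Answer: $-38400$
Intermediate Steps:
$l{\left(Y,M \right)} = M Y$
$48 \left(-40\right) l{\left(4 - 0,5 \right)} = 48 \left(-40\right) 5 \left(4 - 0\right) = - 1920 \cdot 5 \left(4 + 0\right) = - 1920 \cdot 5 \cdot 4 = \left(-1920\right) 20 = -38400$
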